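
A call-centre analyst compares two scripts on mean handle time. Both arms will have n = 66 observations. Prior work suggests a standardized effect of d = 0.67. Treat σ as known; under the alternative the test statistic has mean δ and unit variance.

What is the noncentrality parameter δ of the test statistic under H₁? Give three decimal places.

The noncentrality parameter scales effect size by the design's sample-size factor: δ = d·√(n/2) = 0.67 × √(66/2) = 3.8489

δ ≈ 3.849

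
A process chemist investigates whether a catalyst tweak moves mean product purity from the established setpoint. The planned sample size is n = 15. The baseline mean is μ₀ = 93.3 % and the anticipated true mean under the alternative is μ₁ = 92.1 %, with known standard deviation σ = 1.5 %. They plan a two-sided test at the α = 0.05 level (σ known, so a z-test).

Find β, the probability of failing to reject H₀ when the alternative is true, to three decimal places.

Standardized effect: d = |μ₁ − μ₀| / σ = |92.1 − 93.3| / 1.5 = 0.8000
Noncentrality parameter: δ = d·√n = 0.8000 × √15 = 3.0984
Critical value for a two-sided test at α = 0.05: z_{α/2} = 1.960.
Power = Φ(δ − 1.960) + Φ(−δ − 1.960) = Φ(1.138) + Φ(-5.058) = 0.8725 + 0.0000 = 0.8725.
Type II error: β = 1 − power = 1 − 0.8725 = 0.1275.

β ≈ 0.127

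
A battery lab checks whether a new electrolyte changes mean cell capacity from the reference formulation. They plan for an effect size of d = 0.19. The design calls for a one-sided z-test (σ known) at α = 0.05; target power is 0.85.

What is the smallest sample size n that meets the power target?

For power 0.85 need Φ(δ − z_{0.05}) = 0.85, so δ = z_{0.05} + z_{0.15} = 1.645 + 1.036 = 2.681.
δ = d·√n ⇒ n = (δ/d)² = (2.681 / 0.19)² = 199.15.
Round up to the next whole unit.

n = 200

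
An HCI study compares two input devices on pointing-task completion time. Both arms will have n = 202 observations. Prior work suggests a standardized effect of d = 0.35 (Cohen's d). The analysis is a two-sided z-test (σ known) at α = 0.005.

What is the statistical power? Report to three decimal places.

Power ≈ 0.761

Noncentrality parameter: δ = d·√(n/2) = 0.35 × √(202/2) = 3.5175
Critical value for a two-sided test at α = 0.005: z_{α/2} = 2.807.
Power = Φ(δ − 2.807) + Φ(−δ − 2.807) = Φ(0.710) + Φ(-6.324) = 0.7613 + 0.0000 = 0.7613.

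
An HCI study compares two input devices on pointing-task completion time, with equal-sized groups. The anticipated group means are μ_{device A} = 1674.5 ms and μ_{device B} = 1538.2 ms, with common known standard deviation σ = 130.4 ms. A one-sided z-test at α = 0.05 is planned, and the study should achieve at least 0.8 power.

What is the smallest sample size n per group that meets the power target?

Standardized effect: d = |μ_{device A} − μ_{device B}| / σ = |1674.5 − 1538.2| / 130.4 = 1.0452
For power 0.8 need Φ(δ − z_{0.05}) = 0.8, so δ = z_{0.05} + z_{0.20} = 1.645 + 0.842 = 2.486.
δ = d·√(n/2) ⇒ n = 2(δ/d)² = 2 × (2.486 / 1.0452)² = 11.32.
Round up to the next whole unit.

n = 12 per group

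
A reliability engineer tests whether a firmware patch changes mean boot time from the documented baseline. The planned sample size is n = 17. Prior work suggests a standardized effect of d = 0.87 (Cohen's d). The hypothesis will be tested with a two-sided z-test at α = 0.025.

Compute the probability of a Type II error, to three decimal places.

Noncentrality parameter: δ = d·√n = 0.87 × √17 = 3.5871
Two-sided α = 0.025 → critical value z_{0.0125} = 2.241.
Power = Φ(δ − 2.241) + Φ(−δ − 2.241) = Φ(1.346) + Φ(-5.829) = 0.9108 + 0.0000 = 0.9108.
Type II error: β = 1 − power = 1 − 0.9108 = 0.0892.

β ≈ 0.089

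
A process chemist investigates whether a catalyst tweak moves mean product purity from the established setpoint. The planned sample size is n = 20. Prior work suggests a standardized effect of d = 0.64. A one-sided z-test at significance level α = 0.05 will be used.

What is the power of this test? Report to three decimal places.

Power ≈ 0.888

Noncentrality parameter: δ = d·√n = 0.64 × √20 = 2.8622
Critical value for a one-sided test at α = 0.05: z_α = 1.645.
Power = P(Z > 1.645 − δ) = Φ(1.217) = 0.8883.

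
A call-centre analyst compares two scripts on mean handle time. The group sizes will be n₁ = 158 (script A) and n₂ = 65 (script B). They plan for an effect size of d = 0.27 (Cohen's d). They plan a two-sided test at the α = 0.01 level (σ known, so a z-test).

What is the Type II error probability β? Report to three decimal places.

Noncentrality parameter: δ = d / √(1/n₁ + 1/n₂) = 0.27 / √(1/158 + 1/65) = 1.8323
Critical value for a two-sided test at α = 0.01: z_{α/2} = 2.576.
Power = Φ(δ − 2.576) + Φ(−δ − 2.576) = Φ(-0.744) + Φ(-4.408) = 0.2286 + 0.0000 = 0.2286.
Type II error: β = 1 − power = 1 − 0.2286 = 0.7714.

β ≈ 0.771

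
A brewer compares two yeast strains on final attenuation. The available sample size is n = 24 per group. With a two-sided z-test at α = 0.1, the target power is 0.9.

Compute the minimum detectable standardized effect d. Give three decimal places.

d ≈ 0.845

Need Φ(δ − 1.645) = 0.9, so δ = 1.645 + 1.282 = 2.926.
(Lower-tail contribution to power is negligible for δ > 0.)
δ = d·√(n/2) ⇒ d = δ/√(n/2) = 2.926/√(24/2) = 0.8448.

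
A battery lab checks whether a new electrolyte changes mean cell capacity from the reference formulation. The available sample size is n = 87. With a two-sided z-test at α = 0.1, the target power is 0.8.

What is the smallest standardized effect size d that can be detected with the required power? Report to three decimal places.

d ≈ 0.267

Need Φ(δ − 1.645) = 0.8, so δ = 1.645 + 0.842 = 2.486.
(Lower-tail contribution to power is negligible for δ > 0.)
δ = d·√n ⇒ d = δ/√n = 2.486/√87 = 0.2666.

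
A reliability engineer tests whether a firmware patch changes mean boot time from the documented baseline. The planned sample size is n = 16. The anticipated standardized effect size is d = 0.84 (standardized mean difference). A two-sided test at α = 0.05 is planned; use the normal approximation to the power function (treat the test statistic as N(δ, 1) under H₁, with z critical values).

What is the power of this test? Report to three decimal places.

Noncentrality parameter: δ = d·√n = 0.84 × √16 = 3.3600
Two-sided α = 0.05 → critical value z_{0.025} = 1.960.
Power = Φ(δ − 1.960) + Φ(−δ − 1.960) = Φ(1.400) + Φ(-5.320) = 0.9192 + 0.0000 = 0.9192.

Power ≈ 0.919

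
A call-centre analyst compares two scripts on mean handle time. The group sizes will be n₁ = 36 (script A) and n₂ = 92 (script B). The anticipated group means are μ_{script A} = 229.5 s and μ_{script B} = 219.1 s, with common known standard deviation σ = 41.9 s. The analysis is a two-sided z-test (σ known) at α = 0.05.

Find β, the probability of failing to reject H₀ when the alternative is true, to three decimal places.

Standardized effect: d = |μ_{script A} − μ_{script B}| / σ = |229.5 − 219.1| / 41.9 = 0.2482
Noncentrality parameter: δ = d / √(1/n₁ + 1/n₂) = 0.2482 / √(1/36 + 1/92) = 1.2626
Two-sided α = 0.05 → critical value z_{0.025} = 1.960.
Power = Φ(δ − 1.960) + Φ(−δ − 1.960) = Φ(-0.697) + Φ(-3.223) = 0.2428 + 0.0006 = 0.2434.
Type II error: β = 1 − power = 1 − 0.2434 = 0.7566.

β ≈ 0.757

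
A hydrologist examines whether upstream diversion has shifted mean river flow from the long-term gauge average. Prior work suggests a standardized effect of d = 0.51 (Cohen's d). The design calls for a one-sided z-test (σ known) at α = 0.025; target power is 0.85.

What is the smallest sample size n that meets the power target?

Set Φ(δ − 1.960) = 0.85; then δ − 1.960 = Φ⁻¹(0.85) = 1.036, giving δ = 2.996.
δ = d·√n ⇒ n = (δ/d)² = (2.996 / 0.51)² = 34.52.
Rounding up, n = 35.

n = 35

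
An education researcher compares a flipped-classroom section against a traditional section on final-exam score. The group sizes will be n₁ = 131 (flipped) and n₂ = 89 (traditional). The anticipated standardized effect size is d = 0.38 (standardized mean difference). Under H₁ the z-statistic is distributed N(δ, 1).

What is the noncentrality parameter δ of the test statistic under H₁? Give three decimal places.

δ ≈ 2.766

δ = d / √(1/n₁ + 1/n₂) = 0.38 / √(1/131 + 1/89) = 2.7663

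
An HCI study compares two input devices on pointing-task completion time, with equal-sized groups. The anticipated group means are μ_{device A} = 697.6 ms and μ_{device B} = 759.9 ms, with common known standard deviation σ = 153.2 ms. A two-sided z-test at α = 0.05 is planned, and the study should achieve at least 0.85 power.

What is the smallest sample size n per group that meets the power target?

n = 109 per group

Standardized effect: d = |μ_{device A} − μ_{device B}| / σ = |697.6 − 759.9| / 153.2 = 0.4067
For power 0.85 need Φ(δ − z_{0.025}) = 0.85, so δ = z_{0.025} + z_{0.15} = 1.960 + 1.036 = 2.996.
(Ignoring the negligible lower-tail rejection probability gives the usual closed-form inversion.)
δ = d·√(n/2) ⇒ n = 2(δ/d)² = 2 × (2.996 / 0.4067)² = 108.59.
Rounding up, n = 109 per group.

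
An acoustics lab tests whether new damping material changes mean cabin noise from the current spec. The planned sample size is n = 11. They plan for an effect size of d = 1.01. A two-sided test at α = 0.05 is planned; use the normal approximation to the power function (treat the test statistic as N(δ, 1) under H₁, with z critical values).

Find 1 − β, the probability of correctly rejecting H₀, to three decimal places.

Noncentrality parameter: δ = d·√n = 1.01 × √11 = 3.3498
Two-sided α = 0.05 → critical value z_{0.025} = 1.960.
Power = Φ(δ − 1.960) + Φ(−δ − 1.960) = Φ(1.390) + Φ(-5.310) = 0.9177 + 0.0000 = 0.9177.

Power ≈ 0.918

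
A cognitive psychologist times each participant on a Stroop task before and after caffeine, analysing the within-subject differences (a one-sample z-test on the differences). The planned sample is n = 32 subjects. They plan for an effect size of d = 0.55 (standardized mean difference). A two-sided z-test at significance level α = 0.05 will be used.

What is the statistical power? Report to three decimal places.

Noncentrality parameter: δ = d·√n = 0.55 × √32 = 3.1113
Critical value for a two-sided test at α = 0.05: z_{α/2} = 1.960.
Power = Φ(δ − 1.960) + Φ(−δ − 1.960) = Φ(1.151) + Φ(-5.071) = 0.8752 + 0.0000 = 0.8752.

Power ≈ 0.875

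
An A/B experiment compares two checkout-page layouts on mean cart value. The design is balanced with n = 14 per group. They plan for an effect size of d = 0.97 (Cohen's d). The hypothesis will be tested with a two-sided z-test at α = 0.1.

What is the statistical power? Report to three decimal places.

Power ≈ 0.822

Noncentrality parameter: δ = d·√(n/2) = 0.97 × √(14/2) = 2.5664
Critical value for a two-sided test at α = 0.1: z_{α/2} = 1.645.
Power = Φ(δ − 1.645) + Φ(−δ − 1.645) = Φ(0.922) + Φ(-4.211) = 0.8216 + 0.0000 = 0.8216.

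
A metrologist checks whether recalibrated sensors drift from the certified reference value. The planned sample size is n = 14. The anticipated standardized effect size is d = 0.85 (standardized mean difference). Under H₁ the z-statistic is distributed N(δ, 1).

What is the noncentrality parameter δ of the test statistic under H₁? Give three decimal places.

The noncentrality parameter scales effect size by the design's sample-size factor: δ = d·√n = 0.85 × √14 = 3.1804

δ ≈ 3.180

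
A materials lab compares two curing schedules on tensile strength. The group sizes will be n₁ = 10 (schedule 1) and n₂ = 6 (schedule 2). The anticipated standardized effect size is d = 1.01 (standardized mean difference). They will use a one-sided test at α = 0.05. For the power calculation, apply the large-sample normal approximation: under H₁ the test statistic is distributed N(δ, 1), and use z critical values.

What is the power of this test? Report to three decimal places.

Power ≈ 0.622

Noncentrality parameter: δ = d / √(1/n₁ + 1/n₂) = 1.01 / √(1/10 + 1/6) = 1.9559
One-sided α = 0.05 → critical value z_{0.05} = 1.645.
Power = Φ(δ − 1.645) = Φ(0.311) = 0.6221.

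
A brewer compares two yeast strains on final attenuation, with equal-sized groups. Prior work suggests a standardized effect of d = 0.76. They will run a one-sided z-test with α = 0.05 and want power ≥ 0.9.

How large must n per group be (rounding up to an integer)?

n = 30 per group

Set Φ(δ − 1.645) = 0.9; then δ − 1.645 = Φ⁻¹(0.9) = 1.282, giving δ = 2.926.
δ = d·√(n/2) ⇒ n = 2(δ/d)² = 2 × (2.926 / 0.76)² = 29.65.
Rounding up, n = 30 per group.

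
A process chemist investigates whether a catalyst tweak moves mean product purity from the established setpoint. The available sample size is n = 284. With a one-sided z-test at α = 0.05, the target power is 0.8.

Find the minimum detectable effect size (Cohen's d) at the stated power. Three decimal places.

Need Φ(δ − 1.645) = 0.8, so δ = 1.645 + 0.842 = 2.486.
δ = d·√n ⇒ d = δ/√n = 2.486/√284 = 0.1475.

d ≈ 0.148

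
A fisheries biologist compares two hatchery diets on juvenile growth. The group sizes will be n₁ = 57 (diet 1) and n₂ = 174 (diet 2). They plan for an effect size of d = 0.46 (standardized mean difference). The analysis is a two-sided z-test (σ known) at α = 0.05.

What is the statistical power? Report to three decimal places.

Noncentrality parameter: δ = d / √(1/n₁ + 1/n₂) = 0.46 / √(1/57 + 1/174) = 3.0141
Critical value for a two-sided test at α = 0.05: z_{α/2} = 1.960.
Power = Φ(δ − 1.960) + Φ(−δ − 1.960) = Φ(1.054) + Φ(-4.974) = 0.8541 + 0.0000 = 0.8541.

Power ≈ 0.854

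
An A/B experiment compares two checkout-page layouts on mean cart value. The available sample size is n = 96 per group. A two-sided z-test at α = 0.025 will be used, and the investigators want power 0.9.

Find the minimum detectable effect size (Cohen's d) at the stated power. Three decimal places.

d ≈ 0.508

Required noncentrality: δ = z_{0.0125} + z_{0.10} = 2.241 + 1.282 = 3.523.
(The second rejection-region term Φ(−δ − z_{α/2}) is negligible and dropped.)
δ = d·√(n/2) ⇒ d = δ/√(n/2) = 3.523/√(96/2) = 0.5085.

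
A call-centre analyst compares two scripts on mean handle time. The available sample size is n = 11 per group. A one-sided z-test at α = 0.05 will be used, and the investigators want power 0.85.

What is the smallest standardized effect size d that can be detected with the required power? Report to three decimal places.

d ≈ 1.143

Required noncentrality: δ = z_{0.05} + z_{0.15} = 1.645 + 1.036 = 2.681.
δ = d·√(n/2) ⇒ d = δ/√(n/2) = 2.681/√(11/2) = 1.1433.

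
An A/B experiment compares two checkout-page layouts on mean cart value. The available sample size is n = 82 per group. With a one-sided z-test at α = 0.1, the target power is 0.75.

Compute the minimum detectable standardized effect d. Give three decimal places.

d ≈ 0.305

Required noncentrality: δ = z_{0.1} + z_{0.25} = 1.282 + 0.674 = 1.956.
δ = d·√(n/2) ⇒ d = δ/√(n/2) = 1.956/√(82/2) = 0.3055.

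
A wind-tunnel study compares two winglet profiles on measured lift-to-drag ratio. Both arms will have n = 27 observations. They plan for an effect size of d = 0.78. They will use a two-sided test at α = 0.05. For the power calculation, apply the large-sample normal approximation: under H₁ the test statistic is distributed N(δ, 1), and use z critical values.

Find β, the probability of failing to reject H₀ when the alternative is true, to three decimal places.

β ≈ 0.182

Noncentrality parameter: δ = d·√(n/2) = 0.78 × √(27/2) = 2.8659
Critical value for a two-sided test at α = 0.05: z_{α/2} = 1.960.
Power = Φ(δ − 1.960) + Φ(−δ − 1.960) = Φ(0.906) + Φ(-4.826) = 0.8175 + 0.0000 = 0.8175.
Type II error: β = 1 − power = 1 − 0.8175 = 0.1825.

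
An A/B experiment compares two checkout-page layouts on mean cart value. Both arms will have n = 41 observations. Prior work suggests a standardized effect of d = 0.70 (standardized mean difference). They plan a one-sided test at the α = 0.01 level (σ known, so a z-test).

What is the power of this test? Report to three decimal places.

Noncentrality parameter: λ = d·√(n/2) = 0.70 × √(41/2) = 3.1694
Critical value for a one-sided test at α = 0.01: z_α = 2.326.
Power = P(Z > 2.326 − λ) = Φ(0.843) = 0.8004.

Power ≈ 0.800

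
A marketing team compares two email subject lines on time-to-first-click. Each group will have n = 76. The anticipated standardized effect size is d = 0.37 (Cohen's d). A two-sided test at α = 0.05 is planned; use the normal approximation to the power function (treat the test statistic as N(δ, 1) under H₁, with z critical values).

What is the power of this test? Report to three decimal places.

Power ≈ 0.626

Noncentrality parameter: δ = d·√(n/2) = 0.37 × √(76/2) = 2.2808
Critical value for a two-sided test at α = 0.05: z_{α/2} = 1.960.
Power = Φ(δ − 1.960) + Φ(−δ − 1.960) = Φ(0.321) + Φ(-4.241) = 0.6258 + 0.0000 = 0.6259.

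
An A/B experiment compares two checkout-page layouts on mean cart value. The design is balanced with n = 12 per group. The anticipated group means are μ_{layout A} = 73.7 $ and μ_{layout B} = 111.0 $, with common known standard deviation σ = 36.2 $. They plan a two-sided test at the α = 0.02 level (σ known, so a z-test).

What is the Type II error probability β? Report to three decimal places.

β ≈ 0.422

Standardized effect: d = |μ_{layout A} − μ_{layout B}| / σ = |73.7 − 111.0| / 36.2 = 1.0304
Noncentrality parameter: δ = d·√(n/2) = 1.0304 × √(12/2) = 2.5239
Critical value for a two-sided test at α = 0.02: z_{α/2} = 2.326.
Power = Φ(δ − 2.326) + Φ(−δ − 2.326) = Φ(0.198) + Φ(-4.850) = 0.5783 + 0.0000 = 0.5783.
Type II error: β = 1 − power = 1 − 0.5783 = 0.4217.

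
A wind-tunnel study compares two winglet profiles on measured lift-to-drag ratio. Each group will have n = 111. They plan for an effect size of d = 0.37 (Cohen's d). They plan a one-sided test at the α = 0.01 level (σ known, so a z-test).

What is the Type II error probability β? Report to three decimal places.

Noncentrality parameter: δ = d·√(n/2) = 0.37 × √(111/2) = 2.7564
Critical value for a one-sided test at α = 0.01: z_α = 2.326.
Power = P(Z > 2.326 − δ) = Φ(0.430) = 0.6664.
Type II error: β = 1 − power = 1 − 0.6664 = 0.3336.

β ≈ 0.334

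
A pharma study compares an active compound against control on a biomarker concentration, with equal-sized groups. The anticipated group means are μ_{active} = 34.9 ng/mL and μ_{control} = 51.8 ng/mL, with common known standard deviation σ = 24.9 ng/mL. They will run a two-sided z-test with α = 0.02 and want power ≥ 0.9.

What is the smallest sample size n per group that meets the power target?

Standardized effect: d = |μ_{active} − μ_{control}| / σ = |34.9 − 51.8| / 24.9 = 0.6787
Set Φ(δ − 2.326) = 0.9; then δ − 2.326 = Φ⁻¹(0.9) = 1.282, giving δ = 3.608.
(Ignoring the negligible lower-tail rejection probability gives the usual closed-form inversion.)
δ = d·√(n/2) ⇒ n = 2(δ/d)² = 2 × (3.608 / 0.6787)² = 56.52.
Rounding up, n = 57 per group.

n = 57 per group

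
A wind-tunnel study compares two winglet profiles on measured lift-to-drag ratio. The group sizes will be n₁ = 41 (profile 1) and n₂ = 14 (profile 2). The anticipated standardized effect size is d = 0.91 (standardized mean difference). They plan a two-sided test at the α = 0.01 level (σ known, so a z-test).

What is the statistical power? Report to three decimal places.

Noncentrality parameter: δ = d / √(1/n₁ + 1/n₂) = 0.91 / √(1/41 + 1/14) = 2.9398
Two-sided α = 0.01 → critical value z_{0.005} = 2.576.
Power = Φ(δ − 2.576) + Φ(−δ − 2.576) = Φ(0.364) + Φ(-5.516) = 0.6421 + 0.0000 = 0.6421.

Power ≈ 0.642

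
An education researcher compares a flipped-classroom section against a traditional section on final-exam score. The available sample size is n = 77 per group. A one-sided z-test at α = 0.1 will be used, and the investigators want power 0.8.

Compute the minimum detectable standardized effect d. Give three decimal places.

Need Φ(δ − 1.282) = 0.8, so δ = 1.282 + 0.842 = 2.123.
δ = d·√(n/2) ⇒ d = δ/√(n/2) = 2.123/√(77/2) = 0.3422.

d ≈ 0.342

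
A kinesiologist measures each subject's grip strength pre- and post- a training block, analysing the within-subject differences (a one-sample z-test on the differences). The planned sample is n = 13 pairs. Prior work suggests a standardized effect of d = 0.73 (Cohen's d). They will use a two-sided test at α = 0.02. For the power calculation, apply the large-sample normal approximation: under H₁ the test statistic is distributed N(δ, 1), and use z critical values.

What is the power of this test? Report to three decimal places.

Power ≈ 0.620

Noncentrality parameter: δ = d·√n = 0.73 × √13 = 2.6321
Two-sided α = 0.02 → critical value z_{0.01} = 2.326.
Power = Φ(δ − 2.326) + Φ(−δ − 2.326) = Φ(0.306) + Φ(-4.958) = 0.6201 + 0.0000 = 0.6201.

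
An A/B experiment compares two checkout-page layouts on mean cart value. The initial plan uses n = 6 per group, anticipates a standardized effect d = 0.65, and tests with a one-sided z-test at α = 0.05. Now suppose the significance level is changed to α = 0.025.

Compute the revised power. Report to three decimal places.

δ = d·√(n/2) = 0.65 × √(6/2) = 1.1258 (unchanged). New critical value: z_{0.025} = 1.960.
Revised power = P(Z > 1.960 − δ) = Φ(-0.834) = 0.2021.

Power ≈ 0.202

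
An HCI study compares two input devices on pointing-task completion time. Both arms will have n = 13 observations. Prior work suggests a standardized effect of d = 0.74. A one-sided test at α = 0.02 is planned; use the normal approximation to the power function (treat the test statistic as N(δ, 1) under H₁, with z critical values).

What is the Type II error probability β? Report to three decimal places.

β ≈ 0.566

Noncentrality parameter: δ = d·√(n/2) = 0.74 × √(13/2) = 1.8866
Critical value for a one-sided test at α = 0.02: z_α = 2.054.
Power = Φ(δ − 2.054) = Φ(-0.167) = 0.4336.
Type II error: β = 1 − power = 1 − 0.4336 = 0.5664.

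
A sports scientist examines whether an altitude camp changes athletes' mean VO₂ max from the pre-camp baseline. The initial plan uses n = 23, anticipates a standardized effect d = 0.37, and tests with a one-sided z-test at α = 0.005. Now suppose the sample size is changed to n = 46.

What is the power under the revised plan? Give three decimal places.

Power ≈ 0.474

With n = 46: δ = d·√n = 0.37 × √46 = 2.5095. Critical value z_{0.005} = 2.576.
Revised power = Φ(δ − 2.576) = Φ(-0.066) = 0.4735.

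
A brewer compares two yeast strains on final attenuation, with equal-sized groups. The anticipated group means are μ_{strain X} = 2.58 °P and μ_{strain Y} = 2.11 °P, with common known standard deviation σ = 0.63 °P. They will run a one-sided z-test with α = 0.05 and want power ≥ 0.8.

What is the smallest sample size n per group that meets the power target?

Standardized effect: d = |μ_{strain X} − μ_{strain Y}| / σ = |2.58 − 2.11| / 0.63 = 0.7460
Set Φ(δ − 1.645) = 0.8; then δ − 1.645 = Φ⁻¹(0.8) = 0.842, giving δ = 2.486.
δ = d·√(n/2) ⇒ n = 2(δ/d)² = 2 × (2.486 / 0.7460)² = 22.22.
Rounding up, n = 23 per group.

n = 23 per group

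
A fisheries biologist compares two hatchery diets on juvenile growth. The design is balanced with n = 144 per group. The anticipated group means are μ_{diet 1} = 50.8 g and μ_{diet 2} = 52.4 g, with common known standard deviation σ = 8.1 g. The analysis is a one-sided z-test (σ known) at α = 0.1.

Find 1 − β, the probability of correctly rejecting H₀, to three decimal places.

Standardized effect: d = |μ_{diet 1} − μ_{diet 2}| / σ = |50.8 − 52.4| / 8.1 = 0.1975
Noncentrality parameter: λ = d·√(n/2) = 0.1975 × √(144/2) = 1.6761
One-sided α = 0.1 → critical value z_{0.1} = 1.282.
Power = P(Z > 1.282 − λ) = Φ(0.395) = 0.6534.

Power ≈ 0.653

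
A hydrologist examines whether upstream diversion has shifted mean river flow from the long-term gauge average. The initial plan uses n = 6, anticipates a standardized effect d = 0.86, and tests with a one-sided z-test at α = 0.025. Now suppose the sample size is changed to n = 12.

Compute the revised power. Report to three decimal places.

Power ≈ 0.846

With n = 12: δ = d·√n = 0.86 × √12 = 2.9791. Critical value z_{0.025} = 1.960.
Revised power = Φ(δ − 1.960) = Φ(1.019) = 0.8459.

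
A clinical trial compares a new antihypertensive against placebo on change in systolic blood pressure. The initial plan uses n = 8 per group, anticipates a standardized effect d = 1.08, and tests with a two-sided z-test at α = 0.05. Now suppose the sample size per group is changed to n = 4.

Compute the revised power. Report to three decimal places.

Power ≈ 0.333

With n = 4 per group: δ = d·√(n/2) = 1.08 × √(4/2) = 1.5274. Critical value z_{0.025} = 1.960.
Revised power = Φ(δ − 1.960) + Φ(−δ − 1.960) = Φ(-0.433) + Φ(-3.487) = 0.3326 + 0.0002 = 0.3329.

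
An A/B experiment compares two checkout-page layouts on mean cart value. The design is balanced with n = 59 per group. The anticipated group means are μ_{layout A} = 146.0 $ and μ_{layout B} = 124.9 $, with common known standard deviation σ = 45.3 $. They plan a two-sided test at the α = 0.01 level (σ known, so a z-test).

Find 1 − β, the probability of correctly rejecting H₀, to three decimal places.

Standardized effect: d = |μ_{layout A} − μ_{layout B}| / σ = |146.0 − 124.9| / 45.3 = 0.4658
Noncentrality parameter: δ = d·√(n/2) = 0.4658 × √(59/2) = 2.5299
Two-sided α = 0.01 → critical value z_{0.005} = 2.576.
Power = Φ(δ − 2.576) + Φ(−δ − 2.576) = Φ(-0.046) + Φ(-5.106) = 0.4817 + 0.0000 = 0.4817.

Power ≈ 0.482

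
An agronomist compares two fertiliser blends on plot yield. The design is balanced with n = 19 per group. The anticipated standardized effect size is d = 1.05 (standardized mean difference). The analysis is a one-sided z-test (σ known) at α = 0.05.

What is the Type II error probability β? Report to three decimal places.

Noncentrality parameter: δ = d·√(n/2) = 1.05 × √(19/2) = 3.2363
One-sided α = 0.05 → critical value z_{0.05} = 1.645.
Power = Φ(δ − 1.645) = Φ(1.591) = 0.9442.
Type II error: β = 1 − power = 1 − 0.9442 = 0.0558.

β ≈ 0.056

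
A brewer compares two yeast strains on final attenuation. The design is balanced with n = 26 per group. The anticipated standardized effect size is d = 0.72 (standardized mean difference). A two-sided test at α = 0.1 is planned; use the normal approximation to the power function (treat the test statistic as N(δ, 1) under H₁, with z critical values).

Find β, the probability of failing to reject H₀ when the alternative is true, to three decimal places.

β ≈ 0.171

Noncentrality parameter: δ = d·√(n/2) = 0.72 × √(26/2) = 2.5960
Two-sided α = 0.1 → critical value z_{0.05} = 1.645.
Power = Φ(δ − 1.645) + Φ(−δ − 1.645) = Φ(0.951) + Φ(-4.241) = 0.8292 + 0.0000 = 0.8292.
Type II error: β = 1 − power = 1 − 0.8292 = 0.1708.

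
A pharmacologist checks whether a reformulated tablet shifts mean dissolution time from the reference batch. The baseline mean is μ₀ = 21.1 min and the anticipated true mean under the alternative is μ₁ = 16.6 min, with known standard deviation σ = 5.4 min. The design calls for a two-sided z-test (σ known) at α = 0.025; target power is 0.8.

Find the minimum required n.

n = 14

Standardized effect: d = |μ₁ − μ₀| / σ = |16.6 − 21.1| / 5.4 = 0.8333
For power 0.8 need Φ(δ − z_{0.0125}) = 0.8, so δ = z_{0.0125} + z_{0.20} = 2.241 + 0.842 = 3.083.
(For δ > 0 the lower-tail rejection region contributes negligibly to power, so the one-term inversion is standard.)
δ = d·√n ⇒ n = (δ/d)² = (3.083 / 0.8333)² = 13.69.
Round up to the next whole unit.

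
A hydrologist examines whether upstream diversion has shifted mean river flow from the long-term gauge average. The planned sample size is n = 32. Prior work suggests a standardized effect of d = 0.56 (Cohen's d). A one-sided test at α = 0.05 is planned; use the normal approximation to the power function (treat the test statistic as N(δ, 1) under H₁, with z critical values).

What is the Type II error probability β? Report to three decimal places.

Noncentrality parameter: δ = d·√n = 0.56 × √32 = 3.1678
Critical value for a one-sided test at α = 0.05: z_α = 1.645.
Power = P(Z > 1.645 − δ) = Φ(1.523) = 0.9361.
Type II error: β = 1 − power = 1 − 0.9361 = 0.0639.

β ≈ 0.064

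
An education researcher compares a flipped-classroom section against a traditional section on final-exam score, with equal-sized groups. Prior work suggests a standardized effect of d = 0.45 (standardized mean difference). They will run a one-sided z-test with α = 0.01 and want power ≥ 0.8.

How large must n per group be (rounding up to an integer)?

n = 100 per group

Set Φ(δ − 2.326) = 0.8; then δ − 2.326 = Φ⁻¹(0.8) = 0.842, giving δ = 3.168.
δ = d·√(n/2) ⇒ n = 2(δ/d)² = 2 × (3.168 / 0.45)² = 99.12.
Round up to the next whole unit.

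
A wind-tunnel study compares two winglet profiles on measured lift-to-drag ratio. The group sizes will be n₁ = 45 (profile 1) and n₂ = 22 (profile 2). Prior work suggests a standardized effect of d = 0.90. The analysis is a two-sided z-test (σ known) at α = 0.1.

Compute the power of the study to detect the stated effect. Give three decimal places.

Noncentrality parameter: δ = d / √(1/n₁ + 1/n₂) = 0.90 / √(1/45 + 1/22) = 3.4596
Critical value for a two-sided test at α = 0.1: z_{α/2} = 1.645.
Power = Φ(δ − 1.645) + Φ(−δ − 1.645) = Φ(1.815) + Φ(-5.104) = 0.9652 + 0.0000 = 0.9652.

Power ≈ 0.965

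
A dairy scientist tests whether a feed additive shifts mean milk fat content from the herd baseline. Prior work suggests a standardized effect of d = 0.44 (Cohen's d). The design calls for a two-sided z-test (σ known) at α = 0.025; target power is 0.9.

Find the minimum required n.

For power 0.9 need Φ(δ − z_{0.0125}) = 0.9, so δ = z_{0.0125} + z_{0.10} = 2.241 + 1.282 = 3.523.
(For δ > 0 the lower-tail rejection region contributes negligibly to power, so the one-term inversion is standard.)
δ = d·√n ⇒ n = (δ/d)² = (3.523 / 0.44)² = 64.11.
Rounding up, n = 65.

n = 65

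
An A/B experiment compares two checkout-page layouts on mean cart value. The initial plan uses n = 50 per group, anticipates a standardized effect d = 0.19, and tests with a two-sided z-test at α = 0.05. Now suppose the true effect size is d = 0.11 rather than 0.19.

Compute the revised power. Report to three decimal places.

With d = 0.11: δ = d·√(n/2) = 0.11 × √(50/2) = 0.5500. Critical value z_{0.025} = 1.960.
Revised power = Φ(δ − 1.960) + Φ(−δ − 1.960) = Φ(-1.410) + Φ(-2.510) = 0.0793 + 0.0060 = 0.0853.

Power ≈ 0.085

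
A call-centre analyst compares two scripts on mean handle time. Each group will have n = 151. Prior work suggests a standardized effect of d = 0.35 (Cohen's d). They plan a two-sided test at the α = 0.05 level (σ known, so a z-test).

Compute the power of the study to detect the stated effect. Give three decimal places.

Power ≈ 0.860

Noncentrality parameter: δ = d·√(n/2) = 0.35 × √(151/2) = 3.0412
Critical value for a two-sided test at α = 0.05: z_{α/2} = 1.960.
Power = Φ(δ − 1.960) + Φ(−δ − 1.960) = Φ(1.081) + Φ(-5.001) = 0.8602 + 0.0000 = 0.8602.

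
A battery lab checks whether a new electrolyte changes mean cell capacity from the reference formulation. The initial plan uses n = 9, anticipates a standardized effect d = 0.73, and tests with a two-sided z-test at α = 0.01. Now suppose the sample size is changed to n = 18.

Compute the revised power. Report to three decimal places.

With n = 18: δ = d·√n = 0.73 × √18 = 3.0971. Critical value z_{0.005} = 2.576.
Revised power = Φ(δ − 2.576) + Φ(−δ − 2.576) = Φ(0.521) + Φ(-5.673) = 0.6989 + 0.0000 = 0.6989.

Power ≈ 0.699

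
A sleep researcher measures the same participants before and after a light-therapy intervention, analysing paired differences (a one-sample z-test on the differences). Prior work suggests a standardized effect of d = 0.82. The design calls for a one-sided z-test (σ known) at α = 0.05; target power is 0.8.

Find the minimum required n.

n = 10

For power 0.8 need Φ(δ − z_{0.05}) = 0.8, so δ = z_{0.05} + z_{0.20} = 1.645 + 0.842 = 2.486.
δ = d·√n ⇒ n = (δ/d)² = (2.486 / 0.82)² = 9.19.
Rounding up, n = 10.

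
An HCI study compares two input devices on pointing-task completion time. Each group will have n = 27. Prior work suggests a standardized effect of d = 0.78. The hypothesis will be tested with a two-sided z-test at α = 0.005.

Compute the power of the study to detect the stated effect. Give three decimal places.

Noncentrality parameter: δ = d·√(n/2) = 0.78 × √(27/2) = 2.8659
Critical value for a two-sided test at α = 0.005: z_{α/2} = 2.807.
Power = Φ(δ − 2.807) + Φ(−δ − 2.807) = Φ(0.059) + Φ(-5.673) = 0.5235 + 0.0000 = 0.5235.

Power ≈ 0.523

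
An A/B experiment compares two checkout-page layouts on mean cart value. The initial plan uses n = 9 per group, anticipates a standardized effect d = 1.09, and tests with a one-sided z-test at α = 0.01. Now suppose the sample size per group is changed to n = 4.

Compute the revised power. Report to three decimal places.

Power ≈ 0.216

With n = 4 per group: δ = d·√(n/2) = 1.09 × √(4/2) = 1.5415. Critical value z_{0.01} = 2.326.
Revised power = P(Z > 2.326 − δ) = Φ(-0.785) = 0.2163.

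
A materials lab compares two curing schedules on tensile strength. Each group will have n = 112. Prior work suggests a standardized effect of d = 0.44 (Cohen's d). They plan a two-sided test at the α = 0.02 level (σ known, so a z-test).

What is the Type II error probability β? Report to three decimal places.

Noncentrality parameter: δ = d·√(n/2) = 0.44 × √(112/2) = 3.2927
Critical value for a two-sided test at α = 0.02: z_{α/2} = 2.326.
Power = Φ(δ − 2.326) + Φ(−δ − 2.326) = Φ(0.966) + Φ(-5.619) = 0.8331 + 0.0000 = 0.8331.
Type II error: β = 1 − power = 1 − 0.8331 = 0.1669.

β ≈ 0.167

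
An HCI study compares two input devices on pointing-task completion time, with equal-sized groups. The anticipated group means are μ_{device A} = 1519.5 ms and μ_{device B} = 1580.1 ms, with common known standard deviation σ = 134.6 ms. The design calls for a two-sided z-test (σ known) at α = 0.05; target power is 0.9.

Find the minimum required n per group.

n = 104 per group

Standardized effect: d = |μ_{device A} − μ_{device B}| / σ = |1519.5 − 1580.1| / 134.6 = 0.4502
For power 0.9 need Φ(δ − z_{0.025}) = 0.9, so δ = z_{0.025} + z_{0.10} = 1.960 + 1.282 = 3.242.
(The Φ(−δ − z_{α/2}) term is vanishingly small for δ > 0 and is dropped in the standard sample-size formula.)
δ = d·√(n/2) ⇒ n = 2(δ/d)² = 2 × (3.242 / 0.4502)² = 103.67.
Round up to the next whole unit.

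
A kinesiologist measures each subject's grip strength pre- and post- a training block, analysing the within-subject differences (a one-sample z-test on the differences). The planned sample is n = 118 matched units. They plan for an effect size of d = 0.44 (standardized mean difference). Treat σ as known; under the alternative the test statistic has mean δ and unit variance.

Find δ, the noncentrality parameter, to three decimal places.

δ ≈ 4.780

The noncentrality parameter scales effect size by the design's sample-size factor: δ = d·√n = 0.44 × √118 = 4.7796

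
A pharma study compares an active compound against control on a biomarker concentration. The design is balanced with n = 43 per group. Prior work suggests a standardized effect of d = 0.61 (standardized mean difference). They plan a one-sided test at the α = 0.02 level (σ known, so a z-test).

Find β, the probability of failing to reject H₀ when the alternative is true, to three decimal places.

β ≈ 0.219

Noncentrality parameter: δ = d·√(n/2) = 0.61 × √(43/2) = 2.8285
One-sided α = 0.02 → critical value z_{0.02} = 2.054.
Power = Φ(δ − 2.054) = Φ(0.775) = 0.7807.
Type II error: β = 1 − power = 1 − 0.7807 = 0.2193.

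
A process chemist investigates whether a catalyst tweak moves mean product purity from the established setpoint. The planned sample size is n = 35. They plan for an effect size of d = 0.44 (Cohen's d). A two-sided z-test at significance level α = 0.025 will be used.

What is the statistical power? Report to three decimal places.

Noncentrality parameter: δ = d·√n = 0.44 × √35 = 2.6031
Critical value for a two-sided test at α = 0.025: z_{α/2} = 2.241.
Power = Φ(δ − 2.241) + Φ(−δ − 2.241) = Φ(0.362) + Φ(-4.844) = 0.6412 + 0.0000 = 0.6412.

Power ≈ 0.641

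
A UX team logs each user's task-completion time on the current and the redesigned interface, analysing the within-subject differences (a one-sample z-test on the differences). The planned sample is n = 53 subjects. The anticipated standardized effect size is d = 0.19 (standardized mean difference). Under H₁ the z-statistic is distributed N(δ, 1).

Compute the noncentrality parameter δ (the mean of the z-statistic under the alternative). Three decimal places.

δ ≈ 1.383

The noncentrality parameter scales effect size by the design's sample-size factor: δ = d·√n = 0.19 × √53 = 1.3832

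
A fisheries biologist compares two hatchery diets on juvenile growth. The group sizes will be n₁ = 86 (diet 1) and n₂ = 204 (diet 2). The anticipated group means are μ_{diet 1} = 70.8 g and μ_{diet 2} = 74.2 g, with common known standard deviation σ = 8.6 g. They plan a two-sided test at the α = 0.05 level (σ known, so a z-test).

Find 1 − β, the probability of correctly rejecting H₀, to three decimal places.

Standardized effect: d = |μ_{diet 1} − μ_{diet 2}| / σ = |70.8 − 74.2| / 8.6 = 0.3953
Noncentrality parameter: λ = d / √(1/n₁ + 1/n₂) = 0.3953 / √(1/86 + 1/204) = 3.0750
Critical value for a two-sided test at α = 0.05: z_{α/2} = 1.960.
Power = Φ(λ − 1.960) + Φ(−λ − 1.960) = Φ(1.115) + Φ(-5.035) = 0.8676 + 0.0000 = 0.8676.

Power ≈ 0.868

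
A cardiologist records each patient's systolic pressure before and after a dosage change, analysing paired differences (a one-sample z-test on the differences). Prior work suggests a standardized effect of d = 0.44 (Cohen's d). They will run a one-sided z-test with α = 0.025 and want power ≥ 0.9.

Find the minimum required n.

n = 55

Set Φ(δ − 1.960) = 0.9; then δ − 1.960 = Φ⁻¹(0.9) = 1.282, giving δ = 3.242.
δ = d·√n ⇒ n = (δ/d)² = (3.242 / 0.44)² = 54.27.
Rounding up, n = 55.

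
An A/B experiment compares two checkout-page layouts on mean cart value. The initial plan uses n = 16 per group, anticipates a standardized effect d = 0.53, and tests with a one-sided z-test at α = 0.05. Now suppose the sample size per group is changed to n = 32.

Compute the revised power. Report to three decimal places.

Power ≈ 0.683

With n = 32 per group: δ = d·√(n/2) = 0.53 × √(32/2) = 2.1200. Critical value z_{0.05} = 1.645.
Revised power = P(Z > 1.645 − δ) = Φ(0.475) = 0.6827.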